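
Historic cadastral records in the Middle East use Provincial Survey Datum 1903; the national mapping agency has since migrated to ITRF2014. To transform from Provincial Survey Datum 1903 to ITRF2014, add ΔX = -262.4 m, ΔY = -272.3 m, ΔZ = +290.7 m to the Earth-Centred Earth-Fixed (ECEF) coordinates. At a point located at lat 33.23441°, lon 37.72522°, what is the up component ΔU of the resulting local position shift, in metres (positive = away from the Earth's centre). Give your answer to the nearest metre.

ΔU = -154 m

At φ = 33.23441°, λ = 37.72522°: sin φ = 0.548066, cos φ = 0.836435, sin λ = 0.611875, cos λ = 0.790954.
ΔU = cos φ cos λ·ΔX + cos φ sin λ·ΔY + sin φ·ΔZ = (0.836435)(0.790954)(-262.4) + (0.836435)(0.611875)(-272.3) + (0.548066)(290.7) = -153.64 m.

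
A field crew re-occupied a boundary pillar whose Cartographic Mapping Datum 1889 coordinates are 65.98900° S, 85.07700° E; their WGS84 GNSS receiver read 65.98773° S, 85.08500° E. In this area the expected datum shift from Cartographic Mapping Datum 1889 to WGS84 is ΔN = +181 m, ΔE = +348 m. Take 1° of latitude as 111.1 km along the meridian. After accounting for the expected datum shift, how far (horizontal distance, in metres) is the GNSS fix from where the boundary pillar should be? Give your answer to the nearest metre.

Observed coordinate differences: Δφ = +0.00127°, Δλ = +0.00800°.
Converting to metres (1° lat = 111100 m, cos φ = 0.406912): observed ΔN = 141.1 m, observed ΔE = 361.7 m.
Subtracting the expected shift leaves a residual of 141.1 − (181) = -39.9 m north and 361.7 − (348) = 13.7 m east.
Residual distance = √((-39.9)² + 13.7²) = 42.2 m.

42 m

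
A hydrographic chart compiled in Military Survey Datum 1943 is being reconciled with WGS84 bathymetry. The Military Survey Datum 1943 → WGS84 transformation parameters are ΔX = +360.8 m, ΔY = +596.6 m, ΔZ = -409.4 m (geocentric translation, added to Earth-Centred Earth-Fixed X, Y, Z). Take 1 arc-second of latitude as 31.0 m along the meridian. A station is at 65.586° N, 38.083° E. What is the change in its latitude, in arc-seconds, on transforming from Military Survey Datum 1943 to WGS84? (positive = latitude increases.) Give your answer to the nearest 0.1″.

Δφ = -24.6″

sin φ = 0.910583, cos φ = 0.413327, sin λ = 0.616802, cos λ = 0.787118.
North component: ΔN = −sin φ cos λ·ΔX − sin φ sin λ·ΔY + cos φ·ΔZ = −(0.910583)(0.787118)(360.8) − (0.910583)(0.616802)(596.6) + (0.413327)(-409.4) = -762.89 m.
1° of latitude spans 3600 × 31.00 = 111600 m, so Δφ = -762.89 / 111600 × 3600 = -24.610″.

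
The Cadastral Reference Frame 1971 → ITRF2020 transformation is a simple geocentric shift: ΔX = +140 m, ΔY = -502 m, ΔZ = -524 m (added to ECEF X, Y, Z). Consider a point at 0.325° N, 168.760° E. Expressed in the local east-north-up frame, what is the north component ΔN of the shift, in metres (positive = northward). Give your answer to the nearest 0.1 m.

ΔN = -522.7 m

The local north axis is (−sin φ cos λ, −sin φ sin λ, cos φ), giving ΔN = 0.779 + 0.555 − 523.992 = -522.66 m.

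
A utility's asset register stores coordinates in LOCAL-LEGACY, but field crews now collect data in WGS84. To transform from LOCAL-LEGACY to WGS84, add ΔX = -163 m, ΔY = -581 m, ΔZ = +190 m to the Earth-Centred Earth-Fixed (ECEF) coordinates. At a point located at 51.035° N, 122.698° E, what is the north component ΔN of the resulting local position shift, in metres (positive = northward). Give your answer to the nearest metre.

The local north axis is (−sin φ cos λ, −sin φ sin λ, cos φ), giving ΔN = -68.465 + 380.157 + 119.481 = 431.17 m.

ΔN = 431 m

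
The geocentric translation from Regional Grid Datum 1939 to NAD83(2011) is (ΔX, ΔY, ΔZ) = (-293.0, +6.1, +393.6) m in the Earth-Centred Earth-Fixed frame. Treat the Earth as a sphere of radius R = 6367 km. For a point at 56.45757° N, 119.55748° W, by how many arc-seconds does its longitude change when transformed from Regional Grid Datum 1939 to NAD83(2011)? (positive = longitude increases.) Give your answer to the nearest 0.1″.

sin φ = 0.833477, cos φ = 0.552554, sin λ = -0.869861, cos λ = -0.493296.
East component: ΔE = −sin λ·ΔX + cos λ·ΔY = −(-0.869861)(-293.0) + (-0.493296)(6.1) = -257.88 m.
1° of latitude spans πR/180 = 111125 m; at latitude φ, 1° of longitude spans that × cos φ = 61402.7 m, so Δλ = -257.88 / 61402.7 × 3600 = -15.119″.

Δλ = -15.1″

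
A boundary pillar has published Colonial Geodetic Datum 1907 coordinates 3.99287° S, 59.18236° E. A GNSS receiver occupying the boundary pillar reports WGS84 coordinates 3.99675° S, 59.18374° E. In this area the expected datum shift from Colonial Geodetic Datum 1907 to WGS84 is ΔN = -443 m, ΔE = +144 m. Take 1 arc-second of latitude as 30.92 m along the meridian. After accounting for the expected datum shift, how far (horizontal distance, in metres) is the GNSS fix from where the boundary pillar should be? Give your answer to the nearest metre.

14 m

Observed coordinate differences: Δφ = -0.00388°, Δλ = +0.00138°.
Converting to metres (1° lat = 111312 m, cos φ = 0.997573): observed ΔN = -431.9 m, observed ΔE = 153.2 m.
Subtracting the expected shift leaves a residual of -431.9 − (-443) = 11.1 m north and 153.2 − (144) = 9.2 m east.
Residual distance = √(11.1² + 9.2²) = 14.4 m.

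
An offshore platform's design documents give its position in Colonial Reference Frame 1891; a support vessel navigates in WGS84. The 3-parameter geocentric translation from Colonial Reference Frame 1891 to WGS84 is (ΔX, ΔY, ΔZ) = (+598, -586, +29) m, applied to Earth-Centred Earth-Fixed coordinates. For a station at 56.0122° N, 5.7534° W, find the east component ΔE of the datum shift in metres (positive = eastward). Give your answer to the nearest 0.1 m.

ΔE = -523.1 m

The local east axis at (φ, λ) is (−sin λ, cos λ, 0), so ΔE = −sin(-5.7534°)·598 + cos(-5.7534°)·(-586) = -523.10 m.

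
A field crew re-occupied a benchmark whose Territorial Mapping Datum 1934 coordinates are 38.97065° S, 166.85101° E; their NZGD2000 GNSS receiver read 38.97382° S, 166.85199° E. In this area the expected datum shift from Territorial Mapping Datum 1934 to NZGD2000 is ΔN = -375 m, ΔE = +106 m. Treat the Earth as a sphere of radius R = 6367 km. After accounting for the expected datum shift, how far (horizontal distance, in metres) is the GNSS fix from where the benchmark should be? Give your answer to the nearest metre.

Observed coordinate differences: Δφ = -0.00317°, Δλ = +0.00098°.
Converting to metres (1° lat = 111125 m, cos φ = 0.777468): observed ΔN = -352.3 m, observed ΔE = 84.7 m.
Subtracting the expected shift leaves a residual of -352.3 − (-375) = 22.7 m north and 84.7 − (106) = -21.3 m east.
Residual distance = √(22.7² + (-21.3)²) = 31.2 m.

31 m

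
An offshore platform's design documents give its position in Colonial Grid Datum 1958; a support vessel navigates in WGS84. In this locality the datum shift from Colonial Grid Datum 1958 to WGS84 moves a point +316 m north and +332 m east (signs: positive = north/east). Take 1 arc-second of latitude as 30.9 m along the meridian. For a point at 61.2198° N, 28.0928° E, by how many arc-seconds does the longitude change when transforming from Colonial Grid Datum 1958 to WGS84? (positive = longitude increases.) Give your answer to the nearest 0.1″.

At latitude 61.2198°, cos φ = 0.481451.
1″ of longitude at this latitude = 30.90 × cos φ = 14.8768 m, so Δλ = 332.0 / 14.8768 = 22.317″.

Δλ = 22.3″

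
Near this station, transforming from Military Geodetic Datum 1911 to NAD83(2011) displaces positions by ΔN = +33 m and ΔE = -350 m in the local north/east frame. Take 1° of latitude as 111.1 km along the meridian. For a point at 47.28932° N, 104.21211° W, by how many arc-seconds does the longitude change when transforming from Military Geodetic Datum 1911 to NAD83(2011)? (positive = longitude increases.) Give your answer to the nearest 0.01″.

At latitude 47.28932°, cos φ = 0.678297.
1° of longitude at this latitude = 111.1 × cos φ = 75.36 km, so Δλ = -350.0 / 75358.8 = -0.0046445° = -16.720″.

Δλ = -16.72″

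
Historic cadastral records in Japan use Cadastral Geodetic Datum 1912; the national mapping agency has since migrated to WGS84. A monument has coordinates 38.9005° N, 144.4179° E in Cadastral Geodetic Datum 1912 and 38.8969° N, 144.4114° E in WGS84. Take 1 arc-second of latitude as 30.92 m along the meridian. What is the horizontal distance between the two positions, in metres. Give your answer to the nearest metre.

691 m

Δφ = 38.8969° − 38.9005° = -0.0036°; Δλ = 144.4114° − 144.4179° = -0.0065°.
1° of latitude = 3600 × 30.92 = 111312 m.
ΔN = Δφ × 111312 = -400.7 m; ΔE = Δλ × 111312 × cos(38.9005°) = -0.0065 × 111312 × 0.778238 = -563.1 m.
Distance = √(ΔE² + ΔN²) = √((-563.1)² + (-400.7)²) = 691.1 m.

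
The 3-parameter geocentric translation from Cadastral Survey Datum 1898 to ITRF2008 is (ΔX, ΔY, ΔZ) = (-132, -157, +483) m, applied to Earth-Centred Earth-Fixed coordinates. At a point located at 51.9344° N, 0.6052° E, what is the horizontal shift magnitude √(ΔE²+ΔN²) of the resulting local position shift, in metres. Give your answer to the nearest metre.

432 m

At φ = 51.9344°, λ = 0.6052°: sin φ = 0.787305, cos φ = 0.616563, sin λ = 0.010563, cos λ = 0.999944.
ΔE = −sin λ·ΔX + cos λ·ΔY = −(0.010563)·(-132) + (0.999944)·(-157) = -155.60 m.
ΔN = −sin φ cos λ·ΔX − sin φ sin λ·ΔY + cos φ·ΔZ = −(0.787305)(0.999944)(-132) − (0.787305)(0.010563)(-157) + (0.616563)(483) = 403.02 m.
Horizontal magnitude = √(ΔE² + ΔN²) = √((-155.60)² + 403.02²) = 432.02 m.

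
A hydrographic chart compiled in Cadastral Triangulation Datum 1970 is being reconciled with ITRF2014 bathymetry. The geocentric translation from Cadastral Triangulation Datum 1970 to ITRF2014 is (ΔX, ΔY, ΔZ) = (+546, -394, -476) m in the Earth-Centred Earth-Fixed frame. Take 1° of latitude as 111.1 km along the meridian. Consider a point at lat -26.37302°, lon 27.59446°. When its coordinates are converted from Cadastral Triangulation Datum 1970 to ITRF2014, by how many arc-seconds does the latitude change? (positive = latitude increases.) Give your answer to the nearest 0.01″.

sin φ = -0.444213, cos φ = 0.895921, sin λ = 0.463210, cos λ = 0.886248.
North component: ΔN = −sin φ cos λ·ΔX − sin φ sin λ·ΔY + cos φ·ΔZ = −(-0.444213)(0.886248)(546) − (-0.444213)(0.463210)(-394) + (0.895921)(-476) = -292.58 m.
1° of latitude spans 111100 m, so Δφ = -292.58 / 111100 × 3600 = -9.480″.

Δφ = -9.48″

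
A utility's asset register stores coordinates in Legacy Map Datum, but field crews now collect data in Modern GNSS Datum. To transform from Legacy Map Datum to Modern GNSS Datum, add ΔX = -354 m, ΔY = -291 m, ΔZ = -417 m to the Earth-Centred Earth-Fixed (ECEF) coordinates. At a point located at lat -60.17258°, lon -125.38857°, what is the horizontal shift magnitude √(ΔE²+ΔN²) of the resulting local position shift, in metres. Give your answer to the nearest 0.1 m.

At φ = -60.17258°, λ = -125.38857°: sin φ = -0.867528, cos φ = 0.497389, sin λ = -0.815243, cos λ = -0.579119.
ΔE = −sin λ·ΔX + cos λ·ΔY = −(-0.815243)·(-354) + (-0.579119)·(-291) = -120.07 m.
ΔN = −sin φ cos λ·ΔX − sin φ sin λ·ΔY + cos φ·ΔZ = −(-0.867528)(-0.579119)(-354) − (-0.867528)(-0.815243)(-291) + (0.497389)(-417) = 176.25 m.
Horizontal magnitude = √(ΔE² + ΔN²) = √((-120.07)² + 176.25²) = 213.26 m.

213.3 m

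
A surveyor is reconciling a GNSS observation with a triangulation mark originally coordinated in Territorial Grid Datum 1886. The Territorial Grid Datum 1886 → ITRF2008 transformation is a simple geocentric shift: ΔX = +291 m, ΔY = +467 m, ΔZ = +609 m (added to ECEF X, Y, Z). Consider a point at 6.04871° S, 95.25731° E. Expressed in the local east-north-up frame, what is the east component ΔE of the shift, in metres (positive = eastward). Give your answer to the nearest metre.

The local east axis at (φ, λ) is (−sin λ, cos λ, 0), so ΔE = −sin(95.25731°)·291 + cos(95.25731°)·467 = -332.57 m.

ΔE = -333 m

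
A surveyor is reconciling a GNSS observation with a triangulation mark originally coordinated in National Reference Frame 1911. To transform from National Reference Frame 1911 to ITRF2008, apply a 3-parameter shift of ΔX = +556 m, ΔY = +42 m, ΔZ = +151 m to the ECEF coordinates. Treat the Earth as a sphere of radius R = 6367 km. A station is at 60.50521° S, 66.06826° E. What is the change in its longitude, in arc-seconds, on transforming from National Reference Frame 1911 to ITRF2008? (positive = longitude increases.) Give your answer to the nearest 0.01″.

Δλ = -32.32″

sin φ = -0.870400, cos φ = 0.492344, sin λ = 0.914029, cos λ = 0.405648.
East component: ΔE = −sin λ·ΔX + cos λ·ΔY = −(0.914029)(556) + (0.405648)(42) = -491.16 m.
1° of latitude spans πR/180 = 111125 m; at latitude φ, 1° of longitude spans that × cos φ = 54711.8 m, so Δλ = -491.16 / 54711.8 × 3600 = -32.318″.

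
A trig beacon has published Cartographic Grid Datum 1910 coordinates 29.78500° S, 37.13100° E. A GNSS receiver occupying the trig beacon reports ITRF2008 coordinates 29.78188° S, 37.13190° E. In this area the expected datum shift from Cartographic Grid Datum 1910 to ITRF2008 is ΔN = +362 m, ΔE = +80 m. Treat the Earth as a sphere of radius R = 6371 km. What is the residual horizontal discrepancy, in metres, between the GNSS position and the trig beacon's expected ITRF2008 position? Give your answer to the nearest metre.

Observed coordinate differences: Δφ = +0.00312°, Δλ = +0.00090°.
Converting to metres (1° lat = 111195 m, cos φ = 0.867896): observed ΔN = 346.9 m, observed ΔE = 86.9 m.
Subtracting the expected shift leaves a residual of 346.9 − (362) = -15.1 m north and 86.9 − (80) = 6.9 m east.
Residual distance = √((-15.1)² + 6.9²) = 16.6 m.

17 m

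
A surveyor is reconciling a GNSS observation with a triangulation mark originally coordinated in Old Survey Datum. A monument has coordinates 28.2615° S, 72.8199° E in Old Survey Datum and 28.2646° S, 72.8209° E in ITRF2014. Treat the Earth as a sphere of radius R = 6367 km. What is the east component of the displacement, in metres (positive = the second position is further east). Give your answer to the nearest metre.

Δφ = -28.2646° − -28.2615° = -0.0031°; Δλ = 72.8209° − 72.8199° = +0.0010°.
1° along a meridian = πR/180 = 111125 m.
ΔN = Δφ × 111125 = -344.5 m; ΔE = Δλ × 111125 × cos(-28.2615°) = +0.0010 × 111125 × 0.880796 = 97.9 m.

ΔE = 98 m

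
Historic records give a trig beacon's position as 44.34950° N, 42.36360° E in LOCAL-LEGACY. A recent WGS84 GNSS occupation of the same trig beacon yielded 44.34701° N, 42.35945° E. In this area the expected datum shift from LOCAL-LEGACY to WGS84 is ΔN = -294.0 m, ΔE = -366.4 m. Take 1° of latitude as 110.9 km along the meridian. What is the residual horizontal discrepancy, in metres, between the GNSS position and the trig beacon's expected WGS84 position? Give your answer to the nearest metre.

Observed coordinate differences: Δφ = -0.00249°, Δλ = -0.00415°.
Converting to metres (1° lat = 110900 m, cos φ = 0.715089): observed ΔN = -276.1 m, observed ΔE = -329.1 m.
Subtracting the expected shift leaves a residual of -276.1 − (-294.0) = 17.9 m north and -329.1 − (-366.4) = 37.3 m east.
Residual distance = √(17.9² + 37.3²) = 41.3 m.

41 m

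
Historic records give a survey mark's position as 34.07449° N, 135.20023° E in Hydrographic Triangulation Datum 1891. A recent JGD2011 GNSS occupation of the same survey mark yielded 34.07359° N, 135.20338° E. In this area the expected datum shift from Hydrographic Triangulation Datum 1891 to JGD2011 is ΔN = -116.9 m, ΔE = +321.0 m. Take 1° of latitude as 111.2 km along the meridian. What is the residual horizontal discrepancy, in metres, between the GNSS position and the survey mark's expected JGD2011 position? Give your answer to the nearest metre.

35 m

Observed coordinate differences: Δφ = -0.00090°, Δλ = +0.00315°.
Converting to metres (1° lat = 111200 m, cos φ = 0.828310): observed ΔN = -100.1 m, observed ΔE = 290.1 m.
Subtracting the expected shift leaves a residual of -100.1 − (-116.9) = 16.8 m north and 290.1 − (321.0) = -30.9 m east.
Residual distance = √(16.8² + (-30.9)²) = 35.1 m.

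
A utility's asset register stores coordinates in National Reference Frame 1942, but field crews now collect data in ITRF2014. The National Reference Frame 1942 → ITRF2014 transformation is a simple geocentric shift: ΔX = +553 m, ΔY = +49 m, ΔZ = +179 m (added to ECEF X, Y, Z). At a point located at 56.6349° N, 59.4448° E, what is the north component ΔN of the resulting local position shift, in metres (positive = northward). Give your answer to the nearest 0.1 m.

At φ = 56.6349°, λ = 59.4448°: sin φ = 0.835183, cos φ = 0.549972, sin λ = 0.861140, cos λ = 0.508368.
ΔN = −sin φ cos λ·ΔX − sin φ sin λ·ΔY + cos φ·ΔZ = −(0.835183)(0.508368)(553) − (0.835183)(0.861140)(49) + (0.549972)(179) = -171.59 m.

ΔN = -171.6 m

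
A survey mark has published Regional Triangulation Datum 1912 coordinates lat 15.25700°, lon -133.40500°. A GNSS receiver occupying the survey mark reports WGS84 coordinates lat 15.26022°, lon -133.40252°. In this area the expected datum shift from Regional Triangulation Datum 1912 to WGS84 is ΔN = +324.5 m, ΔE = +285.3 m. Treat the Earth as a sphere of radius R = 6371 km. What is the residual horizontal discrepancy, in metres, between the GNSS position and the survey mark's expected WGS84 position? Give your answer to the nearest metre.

39 m

Observed coordinate differences: Δφ = +0.00322°, Δλ = +0.00248°.
Converting to metres (1° lat = 111195 m, cos φ = 0.964755): observed ΔN = 358.0 m, observed ΔE = 266.0 m.
Subtracting the expected shift leaves a residual of 358.0 − (324.5) = 33.5 m north and 266.0 − (285.3) = -19.3 m east.
Residual distance = √(33.5² + (-19.3)²) = 38.7 m.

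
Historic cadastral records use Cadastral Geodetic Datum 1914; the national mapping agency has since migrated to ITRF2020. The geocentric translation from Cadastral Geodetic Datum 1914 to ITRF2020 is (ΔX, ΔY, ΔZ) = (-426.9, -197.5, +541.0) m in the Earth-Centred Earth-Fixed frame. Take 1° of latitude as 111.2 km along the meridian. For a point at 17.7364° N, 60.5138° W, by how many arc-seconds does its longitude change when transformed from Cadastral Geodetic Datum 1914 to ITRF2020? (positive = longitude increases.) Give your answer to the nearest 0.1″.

sin φ = 0.304638, cos φ = 0.952468, sin λ = -0.870474, cos λ = 0.492214.
East component: ΔE = −sin λ·ΔX + cos λ·ΔY = −(-0.870474)(-426.9) + (0.492214)(-197.5) = -468.82 m.
1° of latitude spans 111200 m; at latitude φ, 1° of longitude spans that × cos φ = 105914.5 m, so Δλ = -468.82 / 105914.5 × 3600 = -15.935″.

Δλ = -15.9″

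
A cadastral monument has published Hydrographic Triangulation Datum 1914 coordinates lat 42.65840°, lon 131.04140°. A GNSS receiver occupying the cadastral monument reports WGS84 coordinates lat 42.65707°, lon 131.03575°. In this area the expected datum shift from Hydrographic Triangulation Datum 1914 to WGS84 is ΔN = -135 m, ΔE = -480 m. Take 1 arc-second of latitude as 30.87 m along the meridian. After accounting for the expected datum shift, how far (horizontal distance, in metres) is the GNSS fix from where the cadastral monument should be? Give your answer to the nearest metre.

Observed coordinate differences: Δφ = -0.00133°, Δλ = -0.00565°.
Converting to metres (1° lat = 111132 m, cos φ = 0.735407): observed ΔN = -147.8 m, observed ΔE = -461.8 m.
Subtracting the expected shift leaves a residual of -147.8 − (-135) = -12.8 m north and -461.8 − (-480) = 18.2 m east.
Residual distance = √((-12.8)² + 18.2²) = 22.3 m.

22 m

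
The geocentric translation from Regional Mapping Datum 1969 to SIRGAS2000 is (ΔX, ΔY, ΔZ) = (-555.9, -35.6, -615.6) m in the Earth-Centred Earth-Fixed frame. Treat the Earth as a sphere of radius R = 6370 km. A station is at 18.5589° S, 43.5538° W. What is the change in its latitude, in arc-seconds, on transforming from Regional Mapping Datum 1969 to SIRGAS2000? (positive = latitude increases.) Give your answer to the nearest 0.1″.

sin φ = -0.318279, cos φ = 0.947997, sin λ = -0.689035, cos λ = 0.724728.
North component: ΔN = −sin φ cos λ·ΔX − sin φ sin λ·ΔY + cos φ·ΔZ = −(-0.318279)(0.724728)(-555.9) − (-0.318279)(-0.689035)(-35.6) + (0.947997)(-615.6) = -704.01 m.
1° of latitude spans πR/180 = 111177 m, so Δφ = -704.01 / 111177 × 3600 = -22.796″.

Δφ = -22.8″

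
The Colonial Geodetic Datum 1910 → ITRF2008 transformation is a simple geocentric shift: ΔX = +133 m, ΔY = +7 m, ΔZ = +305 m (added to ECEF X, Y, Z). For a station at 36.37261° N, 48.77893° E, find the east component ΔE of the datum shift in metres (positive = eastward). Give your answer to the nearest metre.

The local east axis at (φ, λ) is (−sin λ, cos λ, 0), so ΔE = −sin(48.77893°)·133 + cos(48.77893°)·7 = -95.43 m.

ΔE = -95 m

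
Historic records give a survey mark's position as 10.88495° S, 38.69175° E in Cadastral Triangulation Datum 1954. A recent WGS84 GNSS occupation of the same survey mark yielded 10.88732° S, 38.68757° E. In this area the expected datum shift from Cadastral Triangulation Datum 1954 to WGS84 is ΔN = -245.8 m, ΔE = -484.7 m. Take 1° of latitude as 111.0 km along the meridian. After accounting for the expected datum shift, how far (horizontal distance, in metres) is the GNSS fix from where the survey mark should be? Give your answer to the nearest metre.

34 m

Observed coordinate differences: Δφ = -0.00237°, Δλ = -0.00418°.
Converting to metres (1° lat = 111000 m, cos φ = 0.982008): observed ΔN = -263.1 m, observed ΔE = -455.6 m.
Subtracting the expected shift leaves a residual of -263.1 − (-245.8) = -17.3 m north and -455.6 − (-484.7) = 29.1 m east.
Residual distance = √((-17.3)² + 29.1²) = 33.8 m.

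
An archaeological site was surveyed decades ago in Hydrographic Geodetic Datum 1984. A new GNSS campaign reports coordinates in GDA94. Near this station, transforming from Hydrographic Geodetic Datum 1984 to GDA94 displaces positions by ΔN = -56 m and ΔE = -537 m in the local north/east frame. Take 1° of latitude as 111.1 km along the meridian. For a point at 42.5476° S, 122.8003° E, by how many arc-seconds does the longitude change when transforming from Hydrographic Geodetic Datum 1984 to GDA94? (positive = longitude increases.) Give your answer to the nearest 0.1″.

Δλ = -23.6″

At latitude -42.5476°, cos φ = 0.736716.
1° of longitude at this latitude = 111.1 × cos φ = 81.85 km, so Δλ = -537.0 / 81849.1 = -0.0065609° = -23.619″.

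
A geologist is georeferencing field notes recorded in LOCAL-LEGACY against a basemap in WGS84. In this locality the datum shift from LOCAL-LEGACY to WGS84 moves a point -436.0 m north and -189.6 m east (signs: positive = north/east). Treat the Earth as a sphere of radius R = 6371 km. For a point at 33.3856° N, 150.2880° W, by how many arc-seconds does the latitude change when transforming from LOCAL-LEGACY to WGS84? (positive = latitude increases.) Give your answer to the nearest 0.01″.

On a sphere of radius R, 1 rad of latitude = R, so Δφ = ΔN / R = -436.0 / 6371000 = -6.8435e-05 rad = -14.116″.

Δφ = -14.12″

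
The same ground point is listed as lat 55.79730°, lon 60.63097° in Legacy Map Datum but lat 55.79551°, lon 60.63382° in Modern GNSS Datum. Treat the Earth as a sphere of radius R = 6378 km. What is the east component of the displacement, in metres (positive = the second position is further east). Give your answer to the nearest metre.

Δφ = 55.79551° − 55.79730° = -0.00179°; Δλ = 60.63382° − 60.63097° = +0.00285°.
1° along a meridian = πR/180 = 111317 m.
ΔN = Δφ × 111317 = -199.3 m; ΔE = Δλ × 111317 × cos(55.79730°) = +0.00285 × 111317 × 0.562122 = 178.3 m.

ΔE = 178 m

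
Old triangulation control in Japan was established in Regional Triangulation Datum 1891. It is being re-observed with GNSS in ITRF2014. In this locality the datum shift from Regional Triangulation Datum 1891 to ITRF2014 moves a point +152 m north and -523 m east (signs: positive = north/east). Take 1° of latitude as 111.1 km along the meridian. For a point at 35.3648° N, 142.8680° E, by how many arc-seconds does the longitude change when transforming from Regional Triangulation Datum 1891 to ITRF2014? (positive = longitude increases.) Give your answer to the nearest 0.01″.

Δλ = -20.78″

At latitude 35.3648°, cos φ = 0.815484.
1° of longitude at this latitude = 111.1 × cos φ = 90.60 km, so Δλ = -523.0 / 90600.2 = -0.0057726° = -20.781″.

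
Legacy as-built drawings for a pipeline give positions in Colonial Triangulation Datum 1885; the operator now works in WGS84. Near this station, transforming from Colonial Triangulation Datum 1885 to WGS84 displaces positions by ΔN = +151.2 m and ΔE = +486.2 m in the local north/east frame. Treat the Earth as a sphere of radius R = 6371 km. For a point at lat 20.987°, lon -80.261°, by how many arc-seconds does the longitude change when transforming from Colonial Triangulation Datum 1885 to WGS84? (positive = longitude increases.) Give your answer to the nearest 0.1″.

Δλ = 16.9″

At latitude 20.987°, cos φ = 0.933662.
One radian of longitude at latitude φ spans R cos φ, so Δλ = ΔE / (R cos φ) = 486.2 / (6371000 × 0.933662) = 8.1737e-05 rad = 16.859″.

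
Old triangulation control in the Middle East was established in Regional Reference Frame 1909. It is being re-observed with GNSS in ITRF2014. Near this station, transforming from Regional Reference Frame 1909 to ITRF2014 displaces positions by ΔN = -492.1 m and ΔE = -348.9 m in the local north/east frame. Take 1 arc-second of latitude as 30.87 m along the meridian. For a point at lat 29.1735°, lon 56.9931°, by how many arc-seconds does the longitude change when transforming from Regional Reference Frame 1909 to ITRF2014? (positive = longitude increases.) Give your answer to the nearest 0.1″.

Δλ = -12.9″

At latitude 29.1735°, cos φ = 0.873148.
1″ of longitude at this latitude = 30.87 × cos φ = 26.9541 m, so Δλ = -348.9 / 26.9541 = -12.944″.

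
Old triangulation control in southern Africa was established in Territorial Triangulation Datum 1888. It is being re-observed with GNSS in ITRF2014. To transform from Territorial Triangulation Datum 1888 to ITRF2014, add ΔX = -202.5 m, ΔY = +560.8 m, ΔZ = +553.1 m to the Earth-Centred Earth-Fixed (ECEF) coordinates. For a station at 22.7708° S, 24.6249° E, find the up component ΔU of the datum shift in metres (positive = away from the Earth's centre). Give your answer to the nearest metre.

At φ = -22.7708°, λ = 24.6249°: sin φ = -0.387046, cos φ = 0.922061, sin λ = 0.416676, cos λ = 0.909055.
ΔU = cos φ cos λ·ΔX + cos φ sin λ·ΔY + sin φ·ΔZ = (0.922061)(0.909055)(-202.5) + (0.922061)(0.416676)(560.8) + (-0.387046)(553.1) = -168.35 m.

ΔU = -168 m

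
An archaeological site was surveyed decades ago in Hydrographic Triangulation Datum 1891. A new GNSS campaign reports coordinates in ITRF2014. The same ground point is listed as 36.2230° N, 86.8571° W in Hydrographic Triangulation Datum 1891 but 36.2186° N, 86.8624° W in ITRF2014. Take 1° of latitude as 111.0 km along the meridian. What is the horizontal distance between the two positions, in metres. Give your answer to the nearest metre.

681 m

Δφ = 36.2186° − 36.2230° = -0.0044°; Δλ = -86.8624° − -86.8571° = -0.0053°.
ΔN = Δφ × 111000 = -488.4 m; ΔE = Δλ × 111000 × cos(36.2230°) = -0.0053 × 111000 × 0.806723 = -474.6 m.
Distance = √(ΔE² + ΔN²) = √((-474.6)² + (-488.4)²) = 681.0 m.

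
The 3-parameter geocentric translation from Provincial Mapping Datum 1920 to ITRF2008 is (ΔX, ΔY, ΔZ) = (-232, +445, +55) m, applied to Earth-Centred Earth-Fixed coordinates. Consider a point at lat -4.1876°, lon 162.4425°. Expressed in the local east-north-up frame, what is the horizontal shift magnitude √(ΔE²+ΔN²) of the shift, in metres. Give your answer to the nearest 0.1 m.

363.4 m

The local east axis at (φ, λ) is (−sin λ, cos λ, 0), so ΔE = −sin(162.4425°)·(-232) + cos(162.4425°)·445 = -354.28 m.
The local north axis is (−sin φ cos λ, −sin φ sin λ, cos φ), giving ΔN = 16.152 + 9.803 + 54.853 = 80.81 m.
Horizontal magnitude = √(ΔE² + ΔN²) = √((-354.28)² + 80.81²) = 363.38 m.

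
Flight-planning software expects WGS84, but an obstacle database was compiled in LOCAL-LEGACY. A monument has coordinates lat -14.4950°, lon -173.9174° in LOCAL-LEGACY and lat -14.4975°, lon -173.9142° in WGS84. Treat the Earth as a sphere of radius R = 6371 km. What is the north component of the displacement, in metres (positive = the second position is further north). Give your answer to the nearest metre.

ΔN = -278 m

Δφ = -14.4975° − -14.4950° = -0.0025°; Δλ = -173.9142° − -173.9174° = +0.0032°.
1° along a meridian = πR/180 = 111195 m.
ΔN = Δφ × 111195 = -278.0 m; ΔE = Δλ × 111195 × cos(-14.4950°) = +0.0032 × 111195 × 0.968169 = 344.5 m.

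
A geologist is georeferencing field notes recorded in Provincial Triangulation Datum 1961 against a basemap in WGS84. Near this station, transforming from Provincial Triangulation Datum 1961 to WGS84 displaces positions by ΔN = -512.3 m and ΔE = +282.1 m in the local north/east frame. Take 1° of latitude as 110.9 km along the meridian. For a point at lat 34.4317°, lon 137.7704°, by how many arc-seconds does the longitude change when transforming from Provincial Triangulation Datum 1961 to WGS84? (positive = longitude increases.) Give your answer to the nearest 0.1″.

Δλ = 11.1″

At latitude 34.4317°, cos φ = 0.824801.
1° of longitude at this latitude = 110.9 × cos φ = 91.47 km, so Δλ = 282.1 / 91470.4 = 0.0030841° = 11.103″.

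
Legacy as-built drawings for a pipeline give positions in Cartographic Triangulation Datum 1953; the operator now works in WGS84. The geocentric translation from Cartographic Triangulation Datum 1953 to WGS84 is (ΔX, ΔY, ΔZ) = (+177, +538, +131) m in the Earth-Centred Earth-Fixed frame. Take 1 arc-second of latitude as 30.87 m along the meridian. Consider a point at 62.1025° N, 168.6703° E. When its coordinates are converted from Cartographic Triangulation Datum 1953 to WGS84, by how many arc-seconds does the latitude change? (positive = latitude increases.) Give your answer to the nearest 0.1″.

sin φ = 0.883786, cos φ = 0.467891, sin λ = 0.196454, cos λ = -0.980513.
North component: ΔN = −sin φ cos λ·ΔX − sin φ sin λ·ΔY + cos φ·ΔZ = −(0.883786)(-0.980513)(177) − (0.883786)(0.196454)(538) + (0.467891)(131) = 121.27 m.
1° of latitude spans 3600 × 30.87 = 111132 m, so Δφ = 121.27 / 111132 × 3600 = 3.928″.

Δφ = 3.9″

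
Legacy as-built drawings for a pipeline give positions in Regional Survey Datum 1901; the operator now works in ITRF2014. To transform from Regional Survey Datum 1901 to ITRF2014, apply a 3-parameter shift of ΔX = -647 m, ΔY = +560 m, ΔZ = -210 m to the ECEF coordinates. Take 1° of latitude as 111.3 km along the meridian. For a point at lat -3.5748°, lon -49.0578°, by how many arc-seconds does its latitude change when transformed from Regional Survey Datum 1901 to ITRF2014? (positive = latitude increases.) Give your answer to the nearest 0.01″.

sin φ = -0.062352, cos φ = 0.998054, sin λ = -0.755371, cos λ = 0.655297.
North component: ΔN = −sin φ cos λ·ΔX − sin φ sin λ·ΔY + cos φ·ΔZ = −(-0.062352)(0.655297)(-647) − (-0.062352)(-0.755371)(560) + (0.998054)(-210) = -262.40 m.
1° of latitude spans 111300 m, so Δφ = -262.40 / 111300 × 3600 = -8.487″.

Δφ = -8.49″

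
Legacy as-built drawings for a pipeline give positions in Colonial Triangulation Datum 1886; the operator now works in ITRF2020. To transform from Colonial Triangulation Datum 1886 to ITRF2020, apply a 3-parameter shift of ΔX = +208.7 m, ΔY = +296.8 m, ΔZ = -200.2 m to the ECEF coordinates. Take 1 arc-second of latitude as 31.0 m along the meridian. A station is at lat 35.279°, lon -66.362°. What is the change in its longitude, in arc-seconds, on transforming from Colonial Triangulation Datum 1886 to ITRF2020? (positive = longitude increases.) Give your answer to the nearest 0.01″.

Δλ = 12.26″

sin φ = 0.577558, cos φ = 0.816349, sin λ = -0.916097, cos λ = 0.400957.
East component: ΔE = −sin λ·ΔX + cos λ·ΔY = −(-0.916097)(208.7) + (0.400957)(296.8) = 310.19 m.
1° of latitude spans 3600 × 31.00 = 111600 m; at latitude φ, 1° of longitude spans that × cos φ = 91104.6 m, so Δλ = 310.19 / 91104.6 × 3600 = 12.257″.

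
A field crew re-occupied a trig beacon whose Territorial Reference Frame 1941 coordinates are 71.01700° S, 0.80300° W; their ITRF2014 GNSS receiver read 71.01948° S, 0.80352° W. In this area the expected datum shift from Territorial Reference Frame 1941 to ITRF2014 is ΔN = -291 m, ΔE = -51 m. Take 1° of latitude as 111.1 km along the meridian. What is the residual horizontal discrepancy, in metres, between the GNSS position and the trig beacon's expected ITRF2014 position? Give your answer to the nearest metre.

Observed coordinate differences: Δφ = -0.00248°, Δλ = -0.00052°.
Converting to metres (1° lat = 111100 m, cos φ = 0.325288): observed ΔN = -275.5 m, observed ΔE = -18.8 m.
Subtracting the expected shift leaves a residual of -275.5 − (-291) = 15.5 m north and -18.8 − (-51) = 32.2 m east.
Residual distance = √(15.5² + 32.2²) = 35.7 m.

36 m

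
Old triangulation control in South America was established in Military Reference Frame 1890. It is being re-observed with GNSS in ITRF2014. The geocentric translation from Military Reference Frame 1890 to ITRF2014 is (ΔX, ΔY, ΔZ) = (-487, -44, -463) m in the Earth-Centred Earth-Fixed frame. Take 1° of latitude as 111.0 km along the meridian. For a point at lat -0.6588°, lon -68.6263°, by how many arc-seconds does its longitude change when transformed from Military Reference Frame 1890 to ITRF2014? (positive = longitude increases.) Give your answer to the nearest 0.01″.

Δλ = -15.23″

sin φ = -0.011498, cos φ = 0.999934, sin λ = -0.931223, cos λ = 0.364449.
East component: ΔE = −sin λ·ΔX + cos λ·ΔY = −(-0.931223)(-487) + (0.364449)(-44) = -469.54 m.
1° of latitude spans 111000 m; at latitude φ, 1° of longitude spans that × cos φ = 110992.7 m, so Δλ = -469.54 / 110992.7 × 3600 = -15.229″.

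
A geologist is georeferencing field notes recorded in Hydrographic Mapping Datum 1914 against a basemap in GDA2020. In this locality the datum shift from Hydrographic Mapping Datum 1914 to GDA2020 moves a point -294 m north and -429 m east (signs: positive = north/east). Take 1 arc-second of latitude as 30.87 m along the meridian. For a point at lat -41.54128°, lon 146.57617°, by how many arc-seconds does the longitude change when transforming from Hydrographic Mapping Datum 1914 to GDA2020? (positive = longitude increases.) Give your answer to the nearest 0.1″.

At latitude -41.54128°, cos φ = 0.748478.
1″ of longitude at this latitude = 30.87 × cos φ = 23.1055 m, so Δλ = -429.0 / 23.1055 = -18.567″.

Δλ = -18.6″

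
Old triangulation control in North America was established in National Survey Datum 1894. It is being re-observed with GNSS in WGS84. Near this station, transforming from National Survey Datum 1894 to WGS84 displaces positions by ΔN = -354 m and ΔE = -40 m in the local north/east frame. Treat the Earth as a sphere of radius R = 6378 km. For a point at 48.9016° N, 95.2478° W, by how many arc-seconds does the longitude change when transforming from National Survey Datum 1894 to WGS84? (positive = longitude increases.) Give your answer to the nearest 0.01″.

Δλ = -1.97″

At latitude 48.9016°, cos φ = 0.657354.
One radian of longitude at latitude φ spans R cos φ, so Δλ = ΔE / (R cos φ) = -40.0 / (6378000 × 0.657354) = -9.5406e-06 rad = -1.968″.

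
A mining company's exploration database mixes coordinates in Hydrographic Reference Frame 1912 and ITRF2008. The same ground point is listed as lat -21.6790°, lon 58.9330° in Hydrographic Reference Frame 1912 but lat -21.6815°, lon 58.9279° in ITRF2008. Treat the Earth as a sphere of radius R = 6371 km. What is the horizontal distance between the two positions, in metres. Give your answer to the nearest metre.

596 m

Δφ = -21.6815° − -21.6790° = -0.0025°; Δλ = 58.9279° − 58.9330° = -0.0051°.
1° along a meridian = πR/180 = 111195 m.
ΔN = Δφ × 111195 = -278.0 m; ΔE = Δλ × 111195 × cos(-21.6790°) = -0.0051 × 111195 × 0.929268 = -527.0 m.
Distance = √(ΔE² + ΔN²) = √((-527.0)² + (-278.0)²) = 595.8 m.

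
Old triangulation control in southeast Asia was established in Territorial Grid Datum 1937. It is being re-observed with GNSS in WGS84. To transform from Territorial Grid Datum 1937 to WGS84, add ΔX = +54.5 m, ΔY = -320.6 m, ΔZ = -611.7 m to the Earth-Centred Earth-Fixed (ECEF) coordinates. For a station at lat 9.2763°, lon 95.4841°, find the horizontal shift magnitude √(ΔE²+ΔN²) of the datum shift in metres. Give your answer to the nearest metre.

552 m

At φ = 9.2763°, λ = 95.4841°: sin φ = 0.161196, cos φ = 0.986922, sin λ = 0.995423, cos λ = -0.095570.
ΔE = −sin λ·ΔX + cos λ·ΔY = −(0.995423)·(54.5) + (-0.095570)·(-320.6) = -23.61 m.
ΔN = −sin φ cos λ·ΔX − sin φ sin λ·ΔY + cos φ·ΔZ = −(0.161196)(-0.095570)(54.5) − (0.161196)(0.995423)(-320.6) + (0.986922)(-611.7) = -551.42 m.
Horizontal magnitude = √(ΔE² + ΔN²) = √((-23.61)² + (-551.42)²) = 551.92 m.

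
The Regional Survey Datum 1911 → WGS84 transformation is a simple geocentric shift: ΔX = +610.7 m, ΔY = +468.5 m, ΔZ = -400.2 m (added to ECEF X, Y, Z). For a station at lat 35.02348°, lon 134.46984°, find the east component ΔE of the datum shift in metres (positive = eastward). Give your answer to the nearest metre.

ΔE = -764 m

The local east axis at (φ, λ) is (−sin λ, cos λ, 0), so ΔE = −sin(134.46984°)·610.7 + cos(134.46984°)·468.5 = -764.01 m.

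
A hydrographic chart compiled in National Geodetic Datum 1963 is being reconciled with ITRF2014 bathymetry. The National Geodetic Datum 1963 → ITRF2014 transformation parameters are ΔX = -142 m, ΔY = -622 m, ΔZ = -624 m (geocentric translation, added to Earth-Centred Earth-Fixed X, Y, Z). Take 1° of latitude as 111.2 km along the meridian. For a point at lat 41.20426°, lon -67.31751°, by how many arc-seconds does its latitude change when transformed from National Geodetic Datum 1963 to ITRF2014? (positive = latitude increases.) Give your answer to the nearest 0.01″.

sin φ = 0.658745, cos φ = 0.752366, sin λ = -0.922656, cos λ = 0.385624.
North component: ΔN = −sin φ cos λ·ΔX − sin φ sin λ·ΔY + cos φ·ΔZ = −(0.658745)(0.385624)(-142) − (0.658745)(-0.922656)(-622) + (0.752366)(-624) = -811.45 m.
1° of latitude spans 111200 m, so Δφ = -811.45 / 111200 × 3600 = -26.270″.

Δφ = -26.27″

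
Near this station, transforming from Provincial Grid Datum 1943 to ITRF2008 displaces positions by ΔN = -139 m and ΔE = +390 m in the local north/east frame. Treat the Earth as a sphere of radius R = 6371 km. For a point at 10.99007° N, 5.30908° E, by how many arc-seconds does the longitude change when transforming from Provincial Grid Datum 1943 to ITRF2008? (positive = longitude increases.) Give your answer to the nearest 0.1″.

At latitude 10.99007°, cos φ = 0.981660.
One radian of longitude at latitude φ spans R cos φ, so Δλ = ΔE / (R cos φ) = 390.0 / (6371000 × 0.981660) = 6.2359e-05 rad = 12.862″.

Δλ = 12.9″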